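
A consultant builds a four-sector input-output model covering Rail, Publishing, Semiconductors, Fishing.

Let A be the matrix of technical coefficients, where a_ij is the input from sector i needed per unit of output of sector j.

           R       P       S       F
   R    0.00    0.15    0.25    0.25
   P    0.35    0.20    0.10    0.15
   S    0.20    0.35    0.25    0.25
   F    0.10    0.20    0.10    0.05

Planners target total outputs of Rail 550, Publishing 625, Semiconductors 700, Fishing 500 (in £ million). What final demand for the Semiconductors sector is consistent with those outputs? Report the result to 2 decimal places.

I − A =
  [   1.00    -0.15    -0.25    -0.25]
  [  -0.35     0.80    -0.10    -0.15]
  [  -0.20    -0.35     0.75    -0.25]
  [  -0.10    -0.20    -0.10     0.95]
d = (I − A) x:
  d_R = (+1.00)·550 + (-0.15)·625 + (-0.25)·700 + (-0.25)·500 = 156.25
  d_P = (-0.35)·550 + (+0.80)·625 + (-0.10)·700 + (-0.15)·500 = 162.50
  d_S = (-0.20)·550 + (-0.35)·625 + (+0.75)·700 + (-0.25)·500 = 71.25
  d_F = (-0.10)·550 + (-0.20)·625 + (-0.10)·700 + (+0.95)·500 = 225.00

d_S = 71.25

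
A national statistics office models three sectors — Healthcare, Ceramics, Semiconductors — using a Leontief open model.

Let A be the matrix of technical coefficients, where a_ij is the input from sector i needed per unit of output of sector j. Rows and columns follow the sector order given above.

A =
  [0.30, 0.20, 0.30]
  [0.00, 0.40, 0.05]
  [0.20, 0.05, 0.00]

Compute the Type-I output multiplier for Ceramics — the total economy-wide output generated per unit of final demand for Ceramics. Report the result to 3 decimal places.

m_C = 2.446

I − A =
  [   0.70    -0.20    -0.30]
  [   0.00     0.60    -0.05]
  [  -0.20    -0.05     1.00]
Cofactors of I−A, C_ij = (−1)^(i+j)·(minor ij) (rows/columns in the sector order above):
  C_11 = (0.60)(1.00) − (-0.05)(-0.05) = 0.5975
  C_12 = −[(0.00)(1.00) − (-0.05)(-0.20)] = 0.0100
  C_13 = (0.00)(-0.05) − (0.60)(-0.20) = 0.1200
  C_21 = −[(-0.20)(1.00) − (-0.30)(-0.05)] = 0.2150
  C_22 = (0.70)(1.00) − (-0.30)(-0.20) = 0.6400
  C_23 = −[(0.70)(-0.05) − (-0.20)(-0.20)] = 0.0750
  C_31 = (-0.20)(-0.05) − (-0.30)(0.60) = 0.1900
  C_32 = −[(0.70)(-0.05) − (-0.30)(0.00)] = 0.0350
  C_33 = (0.70)(0.60) − (-0.20)(0.00) = 0.4200
det(I−A) = Σ_j (I−A)_1j·C_1j = (0.70)(0.5975) + (-0.20)(0.0100) + (-0.30)(0.1200) = 0.38025
adj(I−A) = Cᵀ =
  [ 0.5975   0.2150   0.1900]
  [ 0.0100   0.6400   0.0350]
  [ 0.1200   0.0750   0.4200]
(I − A)⁻¹ = adj(I−A) / det(I−A) ≈
  [   1.5713     0.5654     0.4997]
  [   0.0263     1.6831     0.0920]
  [   0.3156     0.1972     1.1045]
The output multiplier for sector j is the column-j sum of the Leontief inverse (I − A)⁻¹ = adj(I−A) / det(I−A).
Column C of adj(I−A): (0.2150, 0.6400, 0.0750); det(I−A) = 0.38025.
m_C = (0.2150 + 0.6400 + 0.0750) / 0.38025 = 0.93 / 0.38025 ≈ 2.446.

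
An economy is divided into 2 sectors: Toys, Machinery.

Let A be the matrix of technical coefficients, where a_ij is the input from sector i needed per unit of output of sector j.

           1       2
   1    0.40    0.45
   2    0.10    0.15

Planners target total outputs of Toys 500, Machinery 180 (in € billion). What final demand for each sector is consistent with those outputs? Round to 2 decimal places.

I − A =
  [   0.60    -0.45]
  [  -0.10     0.85]
d = (I − A) x:
  d_1 = (+0.60)·500 + (-0.45)·180 = 219.00
  d_2 = (-0.10)·500 + (+0.85)·180 = 103.00

d_1 = 219.00, d_2 = 103.00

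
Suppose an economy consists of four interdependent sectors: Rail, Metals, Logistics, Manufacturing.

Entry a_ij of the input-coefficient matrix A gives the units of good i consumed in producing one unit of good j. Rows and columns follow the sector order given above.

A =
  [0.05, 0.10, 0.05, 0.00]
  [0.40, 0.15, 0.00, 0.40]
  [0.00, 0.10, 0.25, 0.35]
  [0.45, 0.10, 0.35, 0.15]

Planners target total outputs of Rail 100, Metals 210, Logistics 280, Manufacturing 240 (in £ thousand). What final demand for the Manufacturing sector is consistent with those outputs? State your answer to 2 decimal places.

d_4 = 40.00

I − A =
  [   0.95    -0.10    -0.05     0.00]
  [  -0.40     0.85     0.00    -0.40]
  [   0.00    -0.10     0.75    -0.35]
  [  -0.45    -0.10    -0.35     0.85]
d = (I − A) x:
  d_1 = (+0.95)·100 + (-0.10)·210 + (-0.05)·280 + (+0.00)·240 = 60.00
  d_2 = (-0.40)·100 + (+0.85)·210 + (+0.00)·280 + (-0.40)·240 = 42.50
  d_3 = (+0.00)·100 + (-0.10)·210 + (+0.75)·280 + (-0.35)·240 = 105.00
  d_4 = (-0.45)·100 + (-0.10)·210 + (-0.35)·280 + (+0.85)·240 = 40.00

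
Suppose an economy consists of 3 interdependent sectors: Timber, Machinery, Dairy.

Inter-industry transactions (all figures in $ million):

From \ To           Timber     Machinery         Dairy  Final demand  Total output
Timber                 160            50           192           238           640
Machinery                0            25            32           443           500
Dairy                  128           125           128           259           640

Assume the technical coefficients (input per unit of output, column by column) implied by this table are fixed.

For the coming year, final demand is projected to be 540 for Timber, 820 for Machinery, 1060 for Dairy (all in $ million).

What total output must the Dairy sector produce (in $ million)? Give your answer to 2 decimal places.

Technical coefficients a_ij = z_ij / X_j:
  a_11 = 160/640 = 0.25, a_21 = 0/640 = 0.00, a_31 = 128/640 = 0.20
  a_12 = 50/500 = 0.10, a_22 = 25/500 = 0.05, a_32 = 125/500 = 0.25
  a_13 = 192/640 = 0.30, a_23 = 32/640 = 0.05, a_33 = 128/640 = 0.20
I − A =
  [   0.75    -0.10    -0.30]
  [   0.00     0.95    -0.05]
  [  -0.20    -0.25     0.80]
Cofactors of I−A, C_ij = (−1)^(i+j)·(minor ij) (rows/columns in the sector order above):
  C_11 = (0.95)(0.80) − (-0.05)(-0.25) = 0.7475
  C_12 = −[(0.00)(0.80) − (-0.05)(-0.20)] = 0.0100
  C_13 = (0.00)(-0.25) − (0.95)(-0.20) = 0.1900
  C_21 = −[(-0.10)(0.80) − (-0.30)(-0.25)] = 0.1550
  C_22 = (0.75)(0.80) − (-0.30)(-0.20) = 0.5400
  C_23 = −[(0.75)(-0.25) − (-0.10)(-0.20)] = 0.2075
  C_31 = (-0.10)(-0.05) − (-0.30)(0.95) = 0.2900
  C_32 = −[(0.75)(-0.05) − (-0.30)(0.00)] = 0.0375
  C_33 = (0.75)(0.95) − (-0.10)(0.00) = 0.7125
det(I−A) = Σ_j (I−A)_1j·C_1j = (0.75)(0.7475) + (-0.10)(0.0100) + (-0.30)(0.1900) = 0.502625
adj(I−A) = Cᵀ =
  [ 0.7475   0.1550   0.2900]
  [ 0.0100   0.5400   0.0375]
  [ 0.1900   0.2075   0.7125]
(I − A)⁻¹ = adj(I−A) / det(I−A) ≈
  [   1.4872     0.3084     0.5770]
  [   0.0199     1.0744     0.0746]
  [   0.3780     0.4128     1.4176]
x = (I − A)⁻¹ d = adj(I−A)·d / det(I−A), with det(I−A) = 0.502625:
  x_1 = (0.7475·540 + 0.1550·820 + 0.2900·1060) / 0.502625 = 838.15 / 0.502625 ≈ 1667.55
  x_2 = (0.0100·540 + 0.5400·820 + 0.0375·1060) / 0.502625 = 487.95 / 0.502625 ≈ 970.80
  x_3 = (0.1900·540 + 0.2075·820 + 0.7125·1060) / 0.502625 = 1028.00 / 0.502625 ≈ 2045.26

x_3 = 2045.26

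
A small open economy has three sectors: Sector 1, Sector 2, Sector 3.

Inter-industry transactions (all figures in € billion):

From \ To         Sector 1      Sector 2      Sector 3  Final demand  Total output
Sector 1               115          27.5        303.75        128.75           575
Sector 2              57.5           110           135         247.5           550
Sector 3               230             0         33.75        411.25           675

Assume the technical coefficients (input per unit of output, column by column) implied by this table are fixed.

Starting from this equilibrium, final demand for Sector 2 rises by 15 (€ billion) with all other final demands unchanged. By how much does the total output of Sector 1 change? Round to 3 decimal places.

Technical coefficients a_ij = z_ij / X_j:
  a_11 = 115/575 = 0.20, a_21 = 57.5/575 = 0.10, a_31 = 230/575 = 0.40
  a_12 = 27.5/550 = 0.05, a_22 = 110/550 = 0.20, a_32 = 0/550 = 0.00
  a_13 = 303.75/675 = 0.45, a_23 = 135/675 = 0.20, a_33 = 33.75/675 = 0.05
I − A =
  [   0.80    -0.05    -0.45]
  [  -0.10     0.80    -0.20]
  [  -0.40     0.00     0.95]
Cofactors of I−A, C_ij = (−1)^(i+j)·(minor ij) (rows/columns in the sector order above):
  C_11 = (0.80)(0.95) − (-0.20)(0.00) = 0.7600
  C_12 = −[(-0.10)(0.95) − (-0.20)(-0.40)] = 0.1750
  C_13 = (-0.10)(0.00) − (0.80)(-0.40) = 0.3200
  C_21 = −[(-0.05)(0.95) − (-0.45)(0.00)] = 0.0475
  C_22 = (0.80)(0.95) − (-0.45)(-0.40) = 0.5800
  C_23 = −[(0.80)(0.00) − (-0.05)(-0.40)] = 0.0200
  C_31 = (-0.05)(-0.20) − (-0.45)(0.80) = 0.3700
  C_32 = −[(0.80)(-0.20) − (-0.45)(-0.10)] = 0.2050
  C_33 = (0.80)(0.80) − (-0.05)(-0.10) = 0.6350
det(I−A) = Σ_j (I−A)_1j·C_1j = (0.80)(0.7600) + (-0.05)(0.1750) + (-0.45)(0.3200) = 0.45525
adj(I−A) = Cᵀ =
  [ 0.7600   0.0475   0.3700]
  [ 0.1750   0.5800   0.2050]
  [ 0.3200   0.0200   0.6350]
(I − A)⁻¹ = adj(I−A) / det(I−A) ≈
  [   1.6694     0.1043     0.8127]
  [   0.3844     1.2740     0.4503]
  [   0.7029     0.0439     1.3948]
Δx = (I − A)⁻¹ Δd with Δd having +15 in the Sector 2 component and 0 elsewhere.
So Δx_1 = L_12 · (+15), where L_12 = adj(I−A)_12 / det(I−A) = 0.0475 / 0.45525.
Δx_1 = 0.0475 × (+15) / 0.45525 = 0.7125 / 0.45525 ≈ 1.565.

Δx_1 = 1.565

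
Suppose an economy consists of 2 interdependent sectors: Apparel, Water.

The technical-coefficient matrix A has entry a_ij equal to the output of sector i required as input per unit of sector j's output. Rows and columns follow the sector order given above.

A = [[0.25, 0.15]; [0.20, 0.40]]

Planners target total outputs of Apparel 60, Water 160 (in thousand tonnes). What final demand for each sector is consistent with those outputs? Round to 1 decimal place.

I − A =
  [   0.75    -0.15]
  [  -0.20     0.60]
d = (I − A) x:
  d_A = (+0.75)·60 + (-0.15)·160 = 21.0
  d_W = (-0.20)·60 + (+0.60)·160 = 84.0

d_A = 21.0, d_W = 84.0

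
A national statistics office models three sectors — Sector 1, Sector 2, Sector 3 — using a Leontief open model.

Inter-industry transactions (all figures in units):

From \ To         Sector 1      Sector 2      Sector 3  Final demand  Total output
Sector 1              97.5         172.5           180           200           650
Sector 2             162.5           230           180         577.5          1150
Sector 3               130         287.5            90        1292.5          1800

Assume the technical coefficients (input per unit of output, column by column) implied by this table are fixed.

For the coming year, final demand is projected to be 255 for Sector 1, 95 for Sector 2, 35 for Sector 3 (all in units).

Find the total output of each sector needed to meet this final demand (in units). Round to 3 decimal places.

x_1 = 366.504, x_2 = 255.952, x_3 = 181.357

Technical coefficients a_ij = z_ij / X_j:
  a_11 = 97.5/650 = 0.15, a_21 = 162.5/650 = 0.25, a_31 = 130/650 = 0.20
  a_12 = 172.5/1150 = 0.15, a_22 = 230/1150 = 0.20, a_32 = 287.5/1150 = 0.25
  a_13 = 180/1800 = 0.10, a_23 = 180/1800 = 0.10, a_33 = 90/1800 = 0.05
I − A =
  [   0.85    -0.15    -0.10]
  [  -0.25     0.80    -0.10]
  [  -0.20    -0.25     0.95]
Cofactors of I−A, C_ij = (−1)^(i+j)·(minor ij) (rows/columns in the sector order above):
  C_11 = (0.80)(0.95) − (-0.10)(-0.25) = 0.7350
  C_12 = −[(-0.25)(0.95) − (-0.10)(-0.20)] = 0.2575
  C_13 = (-0.25)(-0.25) − (0.80)(-0.20) = 0.2225
  C_21 = −[(-0.15)(0.95) − (-0.10)(-0.25)] = 0.1675
  C_22 = (0.85)(0.95) − (-0.10)(-0.20) = 0.7875
  C_23 = −[(0.85)(-0.25) − (-0.15)(-0.20)] = 0.2425
  C_31 = (-0.15)(-0.10) − (-0.10)(0.80) = 0.0950
  C_32 = −[(0.85)(-0.10) − (-0.10)(-0.25)] = 0.1100
  C_33 = (0.85)(0.80) − (-0.15)(-0.25) = 0.6425
det(I−A) = Σ_j (I−A)_1j·C_1j = (0.85)(0.7350) + (-0.15)(0.2575) + (-0.10)(0.2225) = 0.563875
adj(I−A) = Cᵀ =
  [ 0.7350   0.1675   0.0950]
  [ 0.2575   0.7875   0.1100]
  [ 0.2225   0.2425   0.6425]
(I − A)⁻¹ = adj(I−A) / det(I−A) ≈
  [   1.3035     0.2971     0.1685]
  [   0.4567     1.3966     0.1951]
  [   0.3946     0.4301     1.1394]
x = (I − A)⁻¹ d = adj(I−A)·d / det(I−A), with det(I−A) = 0.563875:
  x_1 = (0.7350·255 + 0.1675·95 + 0.0950·35) / 0.563875 = 206.6625 / 0.563875 ≈ 366.504
  x_2 = (0.2575·255 + 0.7875·95 + 0.1100·35) / 0.563875 = 144.325 / 0.563875 ≈ 255.952
  x_3 = (0.2225·255 + 0.2425·95 + 0.6425·35) / 0.563875 = 102.2625 / 0.563875 ≈ 181.357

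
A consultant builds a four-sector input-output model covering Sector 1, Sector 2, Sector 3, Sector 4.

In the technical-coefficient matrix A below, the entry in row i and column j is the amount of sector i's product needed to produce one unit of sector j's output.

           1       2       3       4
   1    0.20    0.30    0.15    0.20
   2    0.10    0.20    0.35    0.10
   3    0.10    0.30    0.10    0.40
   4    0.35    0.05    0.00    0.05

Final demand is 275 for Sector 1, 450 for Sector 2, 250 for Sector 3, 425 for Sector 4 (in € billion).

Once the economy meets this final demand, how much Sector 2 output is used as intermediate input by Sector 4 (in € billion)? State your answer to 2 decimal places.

z_24 = 105.02

I − A =
  [   0.80    -0.30    -0.15    -0.20]
  [  -0.10     0.80    -0.35    -0.10]
  [  -0.10    -0.30     0.90    -0.40]
  [  -0.35    -0.05     0.00     0.95]
Compute the cofactors C_ij = (−1)^(i+j)·(3×3 minor ij) of I−A; the adjugate is their transpose:
adj(I−A) = Cᵀ =
  [ 0.57275   0.31125   0.21650   0.24450]
  [ 0.19925   0.58575   0.26100   0.21350]
  [ 0.22850   0.29450   0.50800   0.29300]
  [ 0.22150   0.14550   0.09350   0.43800]
det(I−A) = Σ_j (I−A)_1j·C_1j = (0.80)(0.57275) + (-0.30)(0.19925) + (-0.15)(0.22850) + (-0.20)(0.22150) = 0.31985
(I − A)⁻¹ = adj(I−A) / det(I−A) ≈
  [   1.7907     0.9731     0.6769     0.7644]
  [   0.6229     1.8313     0.8160     0.6675]
  [   0.7144     0.9207     1.5882     0.9161]
  [   0.6925     0.4549     0.2923     1.3694]
First solve x = (I − A)⁻¹ d = adj(I−A)·d / det(I−A); in particular x_4 = (0.22150·275 + 0.14550·450 + 0.09350·250 + 0.43800·425) / 0.31985 = 335.9125 / 0.31985 ≈ 1050.2189.
Intermediate flow from 2 to 4: z_24 = a_24 · x_4 = 0.10 × 335.9125 / 0.31985 = 33.59125 / 0.31985 ≈ 105.02.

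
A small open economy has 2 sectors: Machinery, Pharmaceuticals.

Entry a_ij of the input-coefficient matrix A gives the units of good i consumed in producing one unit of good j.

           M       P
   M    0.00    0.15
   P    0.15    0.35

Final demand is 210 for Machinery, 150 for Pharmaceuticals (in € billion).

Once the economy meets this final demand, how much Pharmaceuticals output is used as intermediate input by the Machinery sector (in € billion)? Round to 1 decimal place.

z_PM = 38.0

I − A =
  [   1.00    -0.15]
  [  -0.15     0.65]
det(I−A) = (1.00)(0.65) − (-0.15)(-0.15) = 0.6275
adj(I−A) = [[0.65, 0.15], [0.15, 1.00]]
(I − A)⁻¹ = adj(I−A) / det(I−A) ≈
  [   1.0359     0.2390]
  [   0.2390     1.5936]
First solve x = (I − A)⁻¹ d = adj(I−A)·d / det(I−A); in particular x_M = (0.65·210 + 0.15·150) / 0.6275 = 159.00 / 0.6275 ≈ 253.386.
Intermediate flow from P to M: z_PM = a_PM · x_M = 0.15 × 159.00 / 0.6275 = 23.85 / 0.6275 ≈ 38.0.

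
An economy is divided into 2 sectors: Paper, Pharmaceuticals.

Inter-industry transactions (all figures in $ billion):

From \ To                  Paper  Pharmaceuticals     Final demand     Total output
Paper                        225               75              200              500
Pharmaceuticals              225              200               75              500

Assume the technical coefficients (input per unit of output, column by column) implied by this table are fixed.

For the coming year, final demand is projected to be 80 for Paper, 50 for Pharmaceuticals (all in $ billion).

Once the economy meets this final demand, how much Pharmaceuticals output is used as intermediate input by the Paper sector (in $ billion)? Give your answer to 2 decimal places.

z_21 = 95.14

Technical coefficients a_ij = z_ij / X_j:
  a_11 = 225/500 = 0.45, a_21 = 225/500 = 0.45
  a_12 = 75/500 = 0.15, a_22 = 200/500 = 0.40
I − A =
  [   0.55    -0.15]
  [  -0.45     0.60]
det(I−A) = (0.55)(0.60) − (-0.15)(-0.45) = 0.2625
adj(I−A) = [[0.60, 0.15], [0.45, 0.55]]
(I − A)⁻¹ = adj(I−A) / det(I−A) ≈
  [   2.2857     0.5714]
  [   1.7143     2.0952]
First solve x = (I − A)⁻¹ d = adj(I−A)·d / det(I−A); in particular x_1 = (0.60·80 + 0.15·50) / 0.2625 = 55.50 / 0.2625 ≈ 211.4286.
Intermediate flow from 2 to 1: z_21 = a_21 · x_1 = 0.45 × 55.50 / 0.2625 = 24.975 / 0.2625 ≈ 95.14.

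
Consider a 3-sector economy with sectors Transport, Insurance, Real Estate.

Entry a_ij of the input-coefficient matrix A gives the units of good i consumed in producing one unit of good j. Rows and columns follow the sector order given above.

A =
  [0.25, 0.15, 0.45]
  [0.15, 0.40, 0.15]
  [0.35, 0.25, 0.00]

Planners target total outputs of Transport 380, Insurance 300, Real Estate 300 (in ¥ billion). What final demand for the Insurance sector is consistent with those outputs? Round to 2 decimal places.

I − A =
  [   0.75    -0.15    -0.45]
  [  -0.15     0.60    -0.15]
  [  -0.35    -0.25     1.00]
d = (I − A) x:
  d_1 = (+0.75)·380 + (-0.15)·300 + (-0.45)·300 = 105.00
  d_2 = (-0.15)·380 + (+0.60)·300 + (-0.15)·300 = 78.00
  d_3 = (-0.35)·380 + (-0.25)·300 + (+1.00)·300 = 92.00

d_2 = 78.00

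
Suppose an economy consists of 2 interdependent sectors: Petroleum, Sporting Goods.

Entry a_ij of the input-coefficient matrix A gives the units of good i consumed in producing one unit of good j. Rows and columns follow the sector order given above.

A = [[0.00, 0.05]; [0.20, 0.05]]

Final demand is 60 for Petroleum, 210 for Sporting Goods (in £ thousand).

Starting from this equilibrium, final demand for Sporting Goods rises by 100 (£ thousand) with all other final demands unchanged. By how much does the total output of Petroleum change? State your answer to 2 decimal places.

Δx_P = 5.32

I − A =
  [   1.00    -0.05]
  [  -0.20     0.95]
det(I−A) = (1.00)(0.95) − (-0.05)(-0.20) = 0.9400
adj(I−A) = [[0.95, 0.05], [0.20, 1.00]]
(I − A)⁻¹ = adj(I−A) / det(I−A) ≈
  [   1.0106     0.0532]
  [   0.2128     1.0638]
Δx = (I − A)⁻¹ Δd with Δd having +100 in the Sporting Goods component and 0 elsewhere.
So Δx_P = L_PS · (+100), where L_PS = adj(I−A)_PS / det(I−A) = 0.05 / 0.9400.
Δx_P = 0.05 × (+100) / 0.9400 = 5.00 / 0.9400 ≈ 5.32.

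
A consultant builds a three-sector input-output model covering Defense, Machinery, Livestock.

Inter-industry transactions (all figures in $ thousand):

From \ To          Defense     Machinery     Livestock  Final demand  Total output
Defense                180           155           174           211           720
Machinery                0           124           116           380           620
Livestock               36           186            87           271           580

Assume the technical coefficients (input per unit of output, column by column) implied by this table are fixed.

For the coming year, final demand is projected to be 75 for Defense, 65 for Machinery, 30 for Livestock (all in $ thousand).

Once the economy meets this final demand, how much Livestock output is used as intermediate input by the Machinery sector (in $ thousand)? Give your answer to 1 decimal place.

z_LM = 30.4

Technical coefficients a_ij = z_ij / X_j:
  a_DD = 180/720 = 0.25, a_MD = 0/720 = 0.00, a_LD = 36/720 = 0.05
  a_DM = 155/620 = 0.25, a_MM = 124/620 = 0.20, a_LM = 186/620 = 0.30
  a_DL = 174/580 = 0.30, a_ML = 116/580 = 0.20, a_LL = 87/580 = 0.15
I − A =
  [   0.75    -0.25    -0.30]
  [   0.00     0.80    -0.20]
  [  -0.05    -0.30     0.85]
Cofactors of I−A, C_ij = (−1)^(i+j)·(minor ij) (rows/columns in the sector order above):
  C_11 = (0.80)(0.85) − (-0.20)(-0.30) = 0.6200
  C_12 = −[(0.00)(0.85) − (-0.20)(-0.05)] = 0.0100
  C_13 = (0.00)(-0.30) − (0.80)(-0.05) = 0.0400
  C_21 = −[(-0.25)(0.85) − (-0.30)(-0.30)] = 0.3025
  C_22 = (0.75)(0.85) − (-0.30)(-0.05) = 0.6225
  C_23 = −[(0.75)(-0.30) − (-0.25)(-0.05)] = 0.2375
  C_31 = (-0.25)(-0.20) − (-0.30)(0.80) = 0.2900
  C_32 = −[(0.75)(-0.20) − (-0.30)(0.00)] = 0.1500
  C_33 = (0.75)(0.80) − (-0.25)(0.00) = 0.6000
det(I−A) = Σ_j (I−A)_1j·C_1j = (0.75)(0.6200) + (-0.25)(0.0100) + (-0.30)(0.0400) = 0.4505
adj(I−A) = Cᵀ =
  [ 0.6200   0.3025   0.2900]
  [ 0.0100   0.6225   0.1500]
  [ 0.0400   0.2375   0.6000]
(I − A)⁻¹ = adj(I−A) / det(I−A) ≈
  [   1.3762     0.6715     0.6437]
  [   0.0222     1.3818     0.3330]
  [   0.0888     0.5272     1.3319]
First solve x = (I − A)⁻¹ d = adj(I−A)·d / det(I−A); in particular x_M = (0.0100·75 + 0.6225·65 + 0.1500·30) / 0.4505 = 45.7125 / 0.4505 ≈ 101.471.
Intermediate flow from L to M: z_LM = a_LM · x_M = 0.30 × 45.7125 / 0.4505 = 13.71375 / 0.4505 ≈ 30.4.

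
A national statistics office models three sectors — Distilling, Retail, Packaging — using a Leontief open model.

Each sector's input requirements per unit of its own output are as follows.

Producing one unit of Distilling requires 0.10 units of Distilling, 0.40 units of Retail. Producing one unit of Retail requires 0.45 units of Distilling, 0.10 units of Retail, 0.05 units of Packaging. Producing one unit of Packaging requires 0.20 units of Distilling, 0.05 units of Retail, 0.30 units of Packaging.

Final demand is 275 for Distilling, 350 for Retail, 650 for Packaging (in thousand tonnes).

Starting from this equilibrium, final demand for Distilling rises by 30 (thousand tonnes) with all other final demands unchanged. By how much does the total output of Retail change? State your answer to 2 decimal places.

I − A =
  [   0.90    -0.45    -0.20]
  [  -0.40     0.90    -0.05]
  [   0.00    -0.05     0.70]
Cofactors of I−A, C_ij = (−1)^(i+j)·(minor ij) (rows/columns in the sector order above):
  C_11 = (0.90)(0.70) − (-0.05)(-0.05) = 0.6275
  C_12 = −[(-0.40)(0.70) − (-0.05)(0.00)] = 0.2800
  C_13 = (-0.40)(-0.05) − (0.90)(0.00) = 0.0200
  C_21 = −[(-0.45)(0.70) − (-0.20)(-0.05)] = 0.3250
  C_22 = (0.90)(0.70) − (-0.20)(0.00) = 0.6300
  C_23 = −[(0.90)(-0.05) − (-0.45)(0.00)] = 0.0450
  C_31 = (-0.45)(-0.05) − (-0.20)(0.90) = 0.2025
  C_32 = −[(0.90)(-0.05) − (-0.20)(-0.40)] = 0.1250
  C_33 = (0.90)(0.90) − (-0.45)(-0.40) = 0.6300
det(I−A) = Σ_j (I−A)_1j·C_1j = (0.90)(0.6275) + (-0.45)(0.2800) + (-0.20)(0.0200) = 0.43475
adj(I−A) = Cᵀ =
  [ 0.6275   0.3250   0.2025]
  [ 0.2800   0.6300   0.1250]
  [ 0.0200   0.0450   0.6300]
(I − A)⁻¹ = adj(I−A) / det(I−A) ≈
  [   1.4434     0.7476     0.4658]
  [   0.6440     1.4491     0.2875]
  [   0.0460     0.1035     1.4491]
Δx = (I − A)⁻¹ Δd with Δd having +30 in the Distilling component and 0 elsewhere.
So Δx_2 = L_21 · (+30), where L_21 = adj(I−A)_21 / det(I−A) = 0.2800 / 0.43475.
Δx_2 = 0.2800 × (+30) / 0.43475 = 8.40 / 0.43475 ≈ 19.32.

Δx_2 = 19.32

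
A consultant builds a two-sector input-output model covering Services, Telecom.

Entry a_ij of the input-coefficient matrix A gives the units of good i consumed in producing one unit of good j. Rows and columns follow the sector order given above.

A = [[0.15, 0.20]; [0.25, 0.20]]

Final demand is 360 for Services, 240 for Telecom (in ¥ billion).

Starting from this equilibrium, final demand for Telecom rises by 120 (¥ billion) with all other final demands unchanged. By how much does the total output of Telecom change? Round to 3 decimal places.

I − A =
  [   0.85    -0.20]
  [  -0.25     0.80]
det(I−A) = (0.85)(0.80) − (-0.20)(-0.25) = 0.6300
adj(I−A) = [[0.80, 0.20], [0.25, 0.85]]
(I − A)⁻¹ = adj(I−A) / det(I−A) ≈
  [   1.2698     0.3175]
  [   0.3968     1.3492]
Δx = (I − A)⁻¹ Δd with Δd having +120 in the Telecom component and 0 elsewhere.
So Δx_T = L_TT · (+120), where L_TT = adj(I−A)_TT / det(I−A) = 0.85 / 0.6300.
Δx_T = 0.85 × (+120) / 0.6300 = 102.00 / 0.6300 ≈ 161.905.

Δx_T = 161.905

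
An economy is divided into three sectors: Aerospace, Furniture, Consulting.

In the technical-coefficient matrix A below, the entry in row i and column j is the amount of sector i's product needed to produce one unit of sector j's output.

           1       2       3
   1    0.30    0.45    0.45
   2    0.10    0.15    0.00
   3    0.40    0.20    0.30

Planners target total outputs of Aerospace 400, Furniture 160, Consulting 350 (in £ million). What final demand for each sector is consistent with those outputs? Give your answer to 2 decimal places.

d_1 = 50.50, d_2 = 96.00, d_3 = 53.00

I − A =
  [   0.70    -0.45    -0.45]
  [  -0.10     0.85     0.00]
  [  -0.40    -0.20     0.70]
d = (I − A) x:
  d_1 = (+0.70)·400 + (-0.45)·160 + (-0.45)·350 = 50.50
  d_2 = (-0.10)·400 + (+0.85)·160 + (+0.00)·350 = 96.00
  d_3 = (-0.40)·400 + (-0.20)·160 + (+0.70)·350 = 53.00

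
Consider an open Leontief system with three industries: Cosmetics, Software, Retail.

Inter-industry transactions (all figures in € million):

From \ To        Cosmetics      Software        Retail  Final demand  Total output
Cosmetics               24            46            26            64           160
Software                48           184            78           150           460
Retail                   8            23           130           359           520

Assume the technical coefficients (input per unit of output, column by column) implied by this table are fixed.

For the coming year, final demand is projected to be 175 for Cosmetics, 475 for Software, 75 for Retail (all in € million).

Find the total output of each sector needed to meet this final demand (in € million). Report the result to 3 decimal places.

Technical coefficients a_ij = z_ij / X_j:
  a_CC = 24/160 = 0.15, a_SC = 48/160 = 0.30, a_RC = 8/160 = 0.05
  a_CS = 46/460 = 0.10, a_SS = 184/460 = 0.40, a_RS = 23/460 = 0.05
  a_CR = 26/520 = 0.05, a_SR = 78/520 = 0.15, a_RR = 130/520 = 0.25
I − A =
  [   0.85    -0.10    -0.05]
  [  -0.30     0.60    -0.15]
  [  -0.05    -0.05     0.75]
Cofactors of I−A, C_ij = (−1)^(i+j)·(minor ij) (rows/columns in the sector order above):
  C_11 = (0.60)(0.75) − (-0.15)(-0.05) = 0.4425
  C_12 = −[(-0.30)(0.75) − (-0.15)(-0.05)] = 0.2325
  C_13 = (-0.30)(-0.05) − (0.60)(-0.05) = 0.0450
  C_21 = −[(-0.10)(0.75) − (-0.05)(-0.05)] = 0.0775
  C_22 = (0.85)(0.75) − (-0.05)(-0.05) = 0.6350
  C_23 = −[(0.85)(-0.05) − (-0.10)(-0.05)] = 0.0475
  C_31 = (-0.10)(-0.15) − (-0.05)(0.60) = 0.0450
  C_32 = −[(0.85)(-0.15) − (-0.05)(-0.30)] = 0.1425
  C_33 = (0.85)(0.60) − (-0.10)(-0.30) = 0.4800
det(I−A) = Σ_j (I−A)_1j·C_1j = (0.85)(0.4425) + (-0.10)(0.2325) + (-0.05)(0.0450) = 0.350625
adj(I−A) = Cᵀ =
  [ 0.4425   0.0775   0.0450]
  [ 0.2325   0.6350   0.1425]
  [ 0.0450   0.0475   0.4800]
(I − A)⁻¹ = adj(I−A) / det(I−A) ≈
  [   1.2620     0.2210     0.1283]
  [   0.6631     1.8111     0.4064]
  [   0.1283     0.1355     1.3690]
x = (I − A)⁻¹ d = adj(I−A)·d / det(I−A), with det(I−A) = 0.350625:
  x_C = (0.4425·175 + 0.0775·475 + 0.0450·75) / 0.350625 = 117.625 / 0.350625 ≈ 335.472
  x_S = (0.2325·175 + 0.6350·475 + 0.1425·75) / 0.350625 = 353.00 / 0.350625 ≈ 1006.774
  x_R = (0.0450·175 + 0.0475·475 + 0.4800·75) / 0.350625 = 66.4375 / 0.350625 ≈ 189.483

x_C = 335.472, x_S = 1006.774, x_R = 189.483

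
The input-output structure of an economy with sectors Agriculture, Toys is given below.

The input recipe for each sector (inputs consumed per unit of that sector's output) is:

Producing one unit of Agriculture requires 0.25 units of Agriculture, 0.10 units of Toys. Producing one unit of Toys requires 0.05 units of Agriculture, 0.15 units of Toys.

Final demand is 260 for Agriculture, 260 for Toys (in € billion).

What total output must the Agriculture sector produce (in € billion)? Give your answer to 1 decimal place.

x_1 = 370.0

I − A =
  [   0.75    -0.05]
  [  -0.10     0.85]
det(I−A) = (0.75)(0.85) − (-0.05)(-0.10) = 0.6325
adj(I−A) = [[0.85, 0.05], [0.10, 0.75]]
(I − A)⁻¹ = adj(I−A) / det(I−A) ≈
  [   1.3439     0.0791]
  [   0.1581     1.1858]
x = (I − A)⁻¹ d = adj(I−A)·d / det(I−A), with det(I−A) = 0.6325:
  x_1 = (0.85·260 + 0.05·260) / 0.6325 = 234.00 / 0.6325 ≈ 370.0
  x_2 = (0.10·260 + 0.75·260) / 0.6325 = 221.00 / 0.6325 ≈ 349.4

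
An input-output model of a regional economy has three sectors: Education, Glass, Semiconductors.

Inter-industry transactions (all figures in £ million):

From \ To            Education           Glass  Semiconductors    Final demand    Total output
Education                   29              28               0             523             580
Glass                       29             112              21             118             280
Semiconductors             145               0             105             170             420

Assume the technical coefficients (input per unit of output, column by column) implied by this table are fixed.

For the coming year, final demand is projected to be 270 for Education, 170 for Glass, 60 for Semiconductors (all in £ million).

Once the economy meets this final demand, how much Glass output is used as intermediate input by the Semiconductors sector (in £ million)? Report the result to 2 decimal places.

z_23 = 9.31

Technical coefficients a_ij = z_ij / X_j:
  a_11 = 29/580 = 0.05, a_21 = 29/580 = 0.05, a_31 = 145/580 = 0.25
  a_12 = 28/280 = 0.10, a_22 = 112/280 = 0.40, a_32 = 0/280 = 0.00
  a_13 = 0/420 = 0.00, a_23 = 21/420 = 0.05, a_33 = 105/420 = 0.25
I − A =
  [   0.95    -0.10     0.00]
  [  -0.05     0.60    -0.05]
  [  -0.25     0.00     0.75]
Cofactors of I−A, C_ij = (−1)^(i+j)·(minor ij) (rows/columns in the sector order above):
  C_11 = (0.60)(0.75) − (-0.05)(0.00) = 0.4500
  C_12 = −[(-0.05)(0.75) − (-0.05)(-0.25)] = 0.0500
  C_13 = (-0.05)(0.00) − (0.60)(-0.25) = 0.1500
  C_21 = −[(-0.10)(0.75) − (0.00)(0.00)] = 0.0750
  C_22 = (0.95)(0.75) − (0.00)(-0.25) = 0.7125
  C_23 = −[(0.95)(0.00) − (-0.10)(-0.25)] = 0.0250
  C_31 = (-0.10)(-0.05) − (0.00)(0.60) = 0.0050
  C_32 = −[(0.95)(-0.05) − (0.00)(-0.05)] = 0.0475
  C_33 = (0.95)(0.60) − (-0.10)(-0.05) = 0.5650
det(I−A) = Σ_j (I−A)_1j·C_1j = (0.95)(0.4500) + (-0.10)(0.0500) + (0.00)(0.1500) = 0.4225
adj(I−A) = Cᵀ =
  [ 0.4500   0.0750   0.0050]
  [ 0.0500   0.7125   0.0475]
  [ 0.1500   0.0250   0.5650]
(I − A)⁻¹ = adj(I−A) / det(I−A) ≈
  [   1.0651     0.1775     0.0118]
  [   0.1183     1.6864     0.1124]
  [   0.3550     0.0592     1.3373]
First solve x = (I − A)⁻¹ d = adj(I−A)·d / det(I−A); in particular x_3 = (0.1500·270 + 0.0250·170 + 0.5650·60) / 0.4225 = 78.65 / 0.4225 ≈ 186.1538.
Intermediate flow from 2 to 3: z_23 = a_23 · x_3 = 0.05 × 78.65 / 0.4225 = 3.9325 / 0.4225 ≈ 9.31.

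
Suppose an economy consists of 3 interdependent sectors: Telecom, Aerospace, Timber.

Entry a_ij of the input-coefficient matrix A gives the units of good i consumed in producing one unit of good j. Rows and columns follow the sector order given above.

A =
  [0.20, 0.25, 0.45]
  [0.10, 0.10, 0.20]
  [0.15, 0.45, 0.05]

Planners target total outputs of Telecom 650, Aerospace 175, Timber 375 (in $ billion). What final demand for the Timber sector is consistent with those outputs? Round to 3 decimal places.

d_3 = 180.000

I − A =
  [   0.80    -0.25    -0.45]
  [  -0.10     0.90    -0.20]
  [  -0.15    -0.45     0.95]
d = (I − A) x:
  d_1 = (+0.80)·650 + (-0.25)·175 + (-0.45)·375 = 307.500
  d_2 = (-0.10)·650 + (+0.90)·175 + (-0.20)·375 = 17.500
  d_3 = (-0.15)·650 + (-0.45)·175 + (+0.95)·375 = 180.000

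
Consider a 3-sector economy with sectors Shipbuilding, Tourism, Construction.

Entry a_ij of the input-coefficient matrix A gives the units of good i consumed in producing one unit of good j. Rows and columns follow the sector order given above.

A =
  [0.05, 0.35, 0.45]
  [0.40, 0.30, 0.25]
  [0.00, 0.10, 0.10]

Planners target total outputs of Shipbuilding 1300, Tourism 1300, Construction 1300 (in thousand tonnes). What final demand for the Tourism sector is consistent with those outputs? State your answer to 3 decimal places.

d_T = 65.000

I − A =
  [   0.95    -0.35    -0.45]
  [  -0.40     0.70    -0.25]
  [   0.00    -0.10     0.90]
d = (I − A) x:
  d_S = (+0.95)·1300 + (-0.35)·1300 + (-0.45)·1300 = 195.000
  d_T = (-0.40)·1300 + (+0.70)·1300 + (-0.25)·1300 = 65.000
  d_C = (+0.00)·1300 + (-0.10)·1300 + (+0.90)·1300 = 1040.000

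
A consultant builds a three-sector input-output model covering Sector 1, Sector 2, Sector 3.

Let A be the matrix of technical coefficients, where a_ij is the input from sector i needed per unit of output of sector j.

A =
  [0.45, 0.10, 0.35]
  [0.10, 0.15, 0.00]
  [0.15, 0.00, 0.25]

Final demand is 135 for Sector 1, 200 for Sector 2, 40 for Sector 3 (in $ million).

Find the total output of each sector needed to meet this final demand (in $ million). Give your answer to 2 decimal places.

x_1 = 378.43, x_2 = 279.82, x_3 = 129.02

I − A =
  [   0.55    -0.10    -0.35]
  [  -0.10     0.85     0.00]
  [  -0.15     0.00     0.75]
Cofactors of I−A, C_ij = (−1)^(i+j)·(minor ij) (rows/columns in the sector order above):
  C_11 = (0.85)(0.75) − (0.00)(0.00) = 0.6375
  C_12 = −[(-0.10)(0.75) − (0.00)(-0.15)] = 0.0750
  C_13 = (-0.10)(0.00) − (0.85)(-0.15) = 0.1275
  C_21 = −[(-0.10)(0.75) − (-0.35)(0.00)] = 0.0750
  C_22 = (0.55)(0.75) − (-0.35)(-0.15) = 0.3600
  C_23 = −[(0.55)(0.00) − (-0.10)(-0.15)] = 0.0150
  C_31 = (-0.10)(0.00) − (-0.35)(0.85) = 0.2975
  C_32 = −[(0.55)(0.00) − (-0.35)(-0.10)] = 0.0350
  C_33 = (0.55)(0.85) − (-0.10)(-0.10) = 0.4575
det(I−A) = Σ_j (I−A)_1j·C_1j = (0.55)(0.6375) + (-0.10)(0.0750) + (-0.35)(0.1275) = 0.2985
adj(I−A) = Cᵀ =
  [ 0.6375   0.0750   0.2975]
  [ 0.0750   0.3600   0.0350]
  [ 0.1275   0.0150   0.4575]
(I − A)⁻¹ = adj(I−A) / det(I−A) ≈
  [   2.1357     0.2513     0.9966]
  [   0.2513     1.2060     0.1173]
  [   0.4271     0.0503     1.5327]
x = (I − A)⁻¹ d = adj(I−A)·d / det(I−A), with det(I−A) = 0.2985:
  x_1 = (0.6375·135 + 0.0750·200 + 0.2975·40) / 0.2985 = 112.9625 / 0.2985 ≈ 378.43
  x_2 = (0.0750·135 + 0.3600·200 + 0.0350·40) / 0.2985 = 83.525 / 0.2985 ≈ 279.82
  x_3 = (0.1275·135 + 0.0150·200 + 0.4575·40) / 0.2985 = 38.5125 / 0.2985 ≈ 129.02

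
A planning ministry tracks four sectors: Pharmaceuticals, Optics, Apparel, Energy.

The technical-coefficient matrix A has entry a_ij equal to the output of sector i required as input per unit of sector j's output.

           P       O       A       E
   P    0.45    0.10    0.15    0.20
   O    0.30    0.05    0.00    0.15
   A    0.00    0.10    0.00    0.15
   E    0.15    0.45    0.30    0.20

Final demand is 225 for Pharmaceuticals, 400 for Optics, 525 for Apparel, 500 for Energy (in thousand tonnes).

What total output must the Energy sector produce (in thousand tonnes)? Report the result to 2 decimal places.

x_E = 1982.37

I − A =
  [   0.55    -0.10    -0.15    -0.20]
  [  -0.30     0.95     0.00    -0.15]
  [   0.00    -0.10     1.00    -0.15]
  [  -0.15    -0.45    -0.30     0.80]
Compute the cofactors C_ij = (−1)^(i+j)·(3×3 minor ij) of I−A; the adjugate is their transpose:
adj(I−A) = Cᵀ =
  [ 0.645250   0.193625   0.165375   0.228625]
  [ 0.249000   0.381875   0.082125   0.149250]
  [ 0.067875   0.080375   0.299125   0.088125]
  [ 0.286500   0.281250   0.189375   0.488000]
det(I−A) = Σ_j (I−A)_1j·C_1j = (0.55)(0.645250) + (-0.10)(0.249000) + (-0.15)(0.067875) + (-0.20)(0.286500) = 0.26250625
(I − A)⁻¹ = adj(I−A) / det(I−A) ≈
  [   2.4580     0.7376     0.6300     0.8709]
  [   0.9485     1.4547     0.3128     0.5686]
  [   0.2586     0.3062     1.1395     0.3357]
  [   1.0914     1.0714     0.7214     1.8590]
x = (I − A)⁻¹ d = adj(I−A)·d / det(I−A), with det(I−A) = 0.26250625:
  x_P = (0.645250·225 + 0.193625·400 + 0.165375·525 + 0.228625·500) / 0.26250625 = 423.765625 / 0.26250625 ≈ 1614.31
  x_O = (0.249000·225 + 0.381875·400 + 0.082125·525 + 0.149250·500) / 0.26250625 = 326.515625 / 0.26250625 ≈ 1243.84
  x_A = (0.067875·225 + 0.080375·400 + 0.299125·525 + 0.088125·500) / 0.26250625 = 248.525 / 0.26250625 ≈ 946.74
  x_E = (0.286500·225 + 0.281250·400 + 0.189375·525 + 0.488000·500) / 0.26250625 = 520.384375 / 0.26250625 ≈ 1982.37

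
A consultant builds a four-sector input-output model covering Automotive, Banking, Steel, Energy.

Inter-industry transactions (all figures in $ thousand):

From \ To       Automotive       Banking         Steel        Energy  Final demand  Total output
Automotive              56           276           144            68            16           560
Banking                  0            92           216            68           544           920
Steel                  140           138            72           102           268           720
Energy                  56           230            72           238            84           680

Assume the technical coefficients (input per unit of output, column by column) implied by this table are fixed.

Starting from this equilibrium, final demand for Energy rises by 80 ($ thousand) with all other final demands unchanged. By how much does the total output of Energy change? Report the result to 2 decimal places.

Technical coefficients a_ij = z_ij / X_j:
  a_AA = 56/560 = 0.10, a_BA = 0/560 = 0.00, a_SA = 140/560 = 0.25, a_EA = 56/560 = 0.10
  a_AB = 276/920 = 0.30, a_BB = 92/920 = 0.10, a_SB = 138/920 = 0.15, a_EB = 230/920 = 0.25
  a_AS = 144/720 = 0.20, a_BS = 216/720 = 0.30, a_SS = 72/720 = 0.10, a_ES = 72/720 = 0.10
  a_AE = 68/680 = 0.10, a_BE = 68/680 = 0.10, a_SE = 102/680 = 0.15, a_EE = 238/680 = 0.35
I − A =
  [   0.90    -0.30    -0.20    -0.10]
  [   0.00     0.90    -0.30    -0.10]
  [  -0.25    -0.15     0.90    -0.15]
  [  -0.10    -0.25    -0.10     0.65]
Compute the cofactors C_ij = (−1)^(i+j)·(3×3 minor ij) of I−A; the adjugate is their transpose:
adj(I−A) = Cᵀ =
  [ 0.44850   0.22200   0.19000   0.14700]
  [ 0.06475   0.46600   0.18350   0.12400]
  [ 0.15500   0.17950   0.49200   0.16500]
  [ 0.11775   0.24100   0.17550   0.62100]
det(I−A) = Σ_j (I−A)_1j·C_1j = (0.90)(0.44850) + (-0.30)(0.06475) + (-0.20)(0.15500) + (-0.10)(0.11775) = 0.34145
(I − A)⁻¹ = adj(I−A) / det(I−A) ≈
  [   1.3135     0.6502     0.5565     0.4305]
  [   0.1896     1.3648     0.5374     0.3632]
  [   0.4539     0.5257     1.4409     0.4832]
  [   0.3449     0.7058     0.5140     1.8187]
Δx = (I − A)⁻¹ Δd with Δd having +80 in the Energy component and 0 elsewhere.
So Δx_E = L_EE · (+80), where L_EE = adj(I−A)_EE / det(I−A) = 0.62100 / 0.34145.
Δx_E = 0.62100 × (+80) / 0.34145 = 49.68 / 0.34145 ≈ 145.50.

Δx_E = 145.50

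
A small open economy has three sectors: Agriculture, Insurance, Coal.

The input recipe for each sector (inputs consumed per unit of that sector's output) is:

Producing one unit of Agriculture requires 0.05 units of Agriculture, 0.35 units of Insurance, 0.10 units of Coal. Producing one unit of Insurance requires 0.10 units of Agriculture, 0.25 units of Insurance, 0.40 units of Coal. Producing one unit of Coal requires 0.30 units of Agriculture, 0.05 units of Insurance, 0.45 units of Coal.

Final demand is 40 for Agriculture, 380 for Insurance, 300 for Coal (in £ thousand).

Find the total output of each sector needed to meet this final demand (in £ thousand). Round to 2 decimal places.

I − A =
  [   0.95    -0.10    -0.30]
  [  -0.35     0.75    -0.05]
  [  -0.10    -0.40     0.55]
Cofactors of I−A, C_ij = (−1)^(i+j)·(minor ij) (rows/columns in the sector order above):
  C_11 = (0.75)(0.55) − (-0.05)(-0.40) = 0.3925
  C_12 = −[(-0.35)(0.55) − (-0.05)(-0.10)] = 0.1975
  C_13 = (-0.35)(-0.40) − (0.75)(-0.10) = 0.2150
  C_21 = −[(-0.10)(0.55) − (-0.30)(-0.40)] = 0.1750
  C_22 = (0.95)(0.55) − (-0.30)(-0.10) = 0.4925
  C_23 = −[(0.95)(-0.40) − (-0.10)(-0.10)] = 0.3900
  C_31 = (-0.10)(-0.05) − (-0.30)(0.75) = 0.2300
  C_32 = −[(0.95)(-0.05) − (-0.30)(-0.35)] = 0.1525
  C_33 = (0.95)(0.75) − (-0.10)(-0.35) = 0.6775
det(I−A) = Σ_j (I−A)_1j·C_1j = (0.95)(0.3925) + (-0.10)(0.1975) + (-0.30)(0.2150) = 0.288625
adj(I−A) = Cᵀ =
  [ 0.3925   0.1750   0.2300]
  [ 0.1975   0.4925   0.1525]
  [ 0.2150   0.3900   0.6775]
(I − A)⁻¹ = adj(I−A) / det(I−A) ≈
  [   1.3599     0.6063     0.7969]
  [   0.6843     1.7064     0.5284]
  [   0.7449     1.3512     2.3473]
x = (I − A)⁻¹ d = adj(I−A)·d / det(I−A), with det(I−A) = 0.288625:
  x_A = (0.3925·40 + 0.1750·380 + 0.2300·300) / 0.288625 = 151.20 / 0.288625 ≈ 523.86
  x_I = (0.1975·40 + 0.4925·380 + 0.1525·300) / 0.288625 = 240.80 / 0.288625 ≈ 834.30
  x_C = (0.2150·40 + 0.3900·380 + 0.6775·300) / 0.288625 = 360.05 / 0.288625 ≈ 1247.47

x_A = 523.86, x_I = 834.30, x_C = 1247.47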